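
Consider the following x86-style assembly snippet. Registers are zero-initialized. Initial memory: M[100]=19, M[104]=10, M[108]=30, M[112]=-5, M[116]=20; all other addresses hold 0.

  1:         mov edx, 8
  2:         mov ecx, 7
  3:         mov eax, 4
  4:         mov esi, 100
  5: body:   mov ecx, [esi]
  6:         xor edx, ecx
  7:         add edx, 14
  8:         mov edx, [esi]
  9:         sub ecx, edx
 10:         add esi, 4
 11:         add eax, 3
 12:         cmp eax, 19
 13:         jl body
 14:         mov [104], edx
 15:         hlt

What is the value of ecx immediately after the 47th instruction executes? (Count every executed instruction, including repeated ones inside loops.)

0

edx=8
ecx=7
eax=4
esi=100
ecx=M[100]=19
edx=8^19=27
edx=27+14=41
edx=M[100]=19
ecx=19-19=0
esi=100+4=104
eax=4+3=7
cmp eax, 19  (cmp 7,19)
jl body: taken
ecx=M[104]=10
edx=19^10=25
edx=25+14=39
edx=M[104]=10
ecx=10-10=0
esi=104+4=108
eax=7+3=10
cmp eax, 19  (cmp 10,19)
jl body: taken
ecx=M[108]=30
edx=10^30=20
edx=20+14=34
edx=M[108]=30
ecx=30-30=0
esi=108+4=112
eax=10+3=13
cmp eax, 19  (cmp 13,19)
jl body: taken
ecx=M[112]=-5
edx=30^(-5)=-27
edx=(-27)+14=-13
edx=M[112]=-5
ecx=(-5)-(-5)=0
esi=112+4=116
eax=13+3=16
cmp eax, 19  (cmp 16,19)
jl body: taken
ecx=M[116]=20
edx=(-5)^20=-17
edx=(-17)+14=-3
edx=M[116]=20
ecx=20-20=0
esi=116+4=120
eax=16+3=19
After step 47: ecx = 0.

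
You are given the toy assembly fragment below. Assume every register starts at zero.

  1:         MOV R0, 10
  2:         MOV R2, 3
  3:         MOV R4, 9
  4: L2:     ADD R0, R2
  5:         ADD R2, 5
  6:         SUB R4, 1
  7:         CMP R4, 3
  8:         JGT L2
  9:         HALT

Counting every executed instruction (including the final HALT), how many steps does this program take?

R0=10
R2=3
R4=9
R0=10+3=13
R2=3+5=8
R4=9-1=8
CMP R4, 3  (cmp 8,3)
JGT L2: taken
R0=13+8=21
R2=8+5=13
R4=8-1=7
CMP R4, 3  (cmp 7,3)
JGT L2: taken
R0=21+13=34
R2=13+5=18
R4=7-1=6
CMP R4, 3  (cmp 6,3)
JGT L2: taken
R0=34+18=52
R2=18+5=23
R4=6-1=5
CMP R4, 3  (cmp 5,3)
JGT L2: taken
R0=52+23=75
R2=23+5=28
R4=5-1=4
CMP R4, 3  (cmp 4,3)
JGT L2: taken
R0=75+28=103
R2=28+5=33
R4=4-1=3
CMP R4, 3  (cmp 3,3)
JGT L2: not taken
halt.
Total executed instructions: 34.

34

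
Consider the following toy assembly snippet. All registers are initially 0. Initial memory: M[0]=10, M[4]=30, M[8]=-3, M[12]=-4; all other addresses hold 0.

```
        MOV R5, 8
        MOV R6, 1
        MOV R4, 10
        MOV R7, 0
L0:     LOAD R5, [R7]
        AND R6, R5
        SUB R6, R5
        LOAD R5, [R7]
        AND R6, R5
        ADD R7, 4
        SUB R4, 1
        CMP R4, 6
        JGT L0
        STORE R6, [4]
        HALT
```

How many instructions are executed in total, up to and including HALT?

42

R5=8
R6=1
R4=10
R7=0
R5=M[0]=10
R6=1&10=0
R6=0-10=-10
R5=M[0]=10
R6=(-10)&10=2
R7=0+4=4
R4=10-1=9
CMP R4, 6  (cmp 9,6)
JGT L0: taken
R5=M[4]=30
R6=2&30=2
R6=2-30=-28
R5=M[4]=30
R6=(-28)&30=4
R7=4+4=8
R4=9-1=8
CMP R4, 6  (cmp 8,6)
JGT L0: taken
R5=M[8]=-3
R6=4&(-3)=4
R6=4-(-3)=7
R5=M[8]=-3
R6=7&(-3)=5
R7=8+4=12
R4=8-1=7
CMP R4, 6  (cmp 7,6)
JGT L0: taken
R5=M[12]=-4
R6=5&(-4)=4
R6=4-(-4)=8
R5=M[12]=-4
R6=8&(-4)=8
R7=12+4=16
R4=7-1=6
CMP R4, 6  (cmp 6,6)
JGT L0: not taken
STORE R6, [4] → M[4]=8
halt.
Total executed instructions: 42.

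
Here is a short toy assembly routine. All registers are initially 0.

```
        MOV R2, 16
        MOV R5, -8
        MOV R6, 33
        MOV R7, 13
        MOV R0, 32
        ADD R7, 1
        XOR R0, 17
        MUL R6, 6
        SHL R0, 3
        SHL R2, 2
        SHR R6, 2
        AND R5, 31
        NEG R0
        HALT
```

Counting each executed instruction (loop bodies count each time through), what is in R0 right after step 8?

49

after MOV R2, 16: R2=16
after MOV R5, -8: R5=-8
after MOV R6, 33: R6=33
after MOV R7, 13: R7=13
after MOV R0, 32: R0=32
after ADD R7, 1: R7=13+1=14
after XOR R0, 17: R0=32^17=49
after MUL R6, 6: R6=33*6=198
After step 8: R0 = 49.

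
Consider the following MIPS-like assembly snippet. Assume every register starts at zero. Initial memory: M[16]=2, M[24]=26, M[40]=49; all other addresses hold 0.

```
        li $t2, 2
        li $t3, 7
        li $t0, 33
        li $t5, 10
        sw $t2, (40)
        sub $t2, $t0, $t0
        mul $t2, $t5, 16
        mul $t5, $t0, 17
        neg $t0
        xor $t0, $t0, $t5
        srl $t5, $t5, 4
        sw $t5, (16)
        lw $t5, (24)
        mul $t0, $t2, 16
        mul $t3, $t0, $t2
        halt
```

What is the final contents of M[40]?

li $t2, 2 → $t2=2
li $t3, 7 → $t3=7
li $t0, 33 → $t0=33
li $t5, 10 → $t5=10
sw $t2, (40) → M[40]=2
sub $t2, $t0, $t0 → $t2=33-33=0
mul $t2, $t5, 16 → $t2=10*16=160
mul $t5, $t0, 17 → $t5=33*17=561
neg $t0 → $t0=-(33)=-33
xor $t0, $t0, $t5 → $t0=(-33)^561=-530
srl $t5, $t5, 4 → $t5=561>>4=35
sw $t5, (16) → M[16]=35
lw $t5, (24) → $t5=M[24]=26
mul $t0, $t2, 16 → $t0=160*16=2560
mul $t3, $t0, $t2 → $t3=2560*160=409600
halt.

2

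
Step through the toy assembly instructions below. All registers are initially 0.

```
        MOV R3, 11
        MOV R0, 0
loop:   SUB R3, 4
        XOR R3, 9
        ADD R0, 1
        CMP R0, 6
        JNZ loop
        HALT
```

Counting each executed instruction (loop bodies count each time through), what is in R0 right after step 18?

after MOV R3, 11: R3=11
after MOV R0, 0: R0=0
after SUB R3, 4: R3=11-4=7
after XOR R3, 9: R3=7^9=14
after ADD R0, 1: R0=0+1=1
CMP R0, 6  (cmp 1,6)
JNZ loop: taken
after SUB R3, 4: R3=14-4=10
after XOR R3, 9: R3=10^9=3
after ADD R0, 1: R0=1+1=2
CMP R0, 6  (cmp 2,6)
JNZ loop: taken
after SUB R3, 4: R3=3-4=-1
after XOR R3, 9: R3=(-1)^9=-10
after ADD R0, 1: R0=2+1=3
CMP R0, 6  (cmp 3,6)
JNZ loop: taken
after SUB R3, 4: R3=(-10)-4=-14
After step 18: R0 = 3.

3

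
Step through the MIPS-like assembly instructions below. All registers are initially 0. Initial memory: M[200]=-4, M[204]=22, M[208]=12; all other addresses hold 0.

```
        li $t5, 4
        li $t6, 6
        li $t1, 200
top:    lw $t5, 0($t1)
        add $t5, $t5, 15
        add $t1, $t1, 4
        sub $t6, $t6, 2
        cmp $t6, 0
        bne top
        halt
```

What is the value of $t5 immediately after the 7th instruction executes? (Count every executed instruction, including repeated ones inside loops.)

after li $t5, 4: $t5=4
after li $t6, 6: $t6=6
after li $t1, 200: $t1=200
after lw $t5, 0($t1): $t5=M[200]=-4
after add $t5, $t5, 15: $t5=(-4)+15=11
after add $t1, $t1, 4: $t1=200+4=204
after sub $t6, $t6, 2: $t6=6-2=4
After step 7: $t5 = 11.

11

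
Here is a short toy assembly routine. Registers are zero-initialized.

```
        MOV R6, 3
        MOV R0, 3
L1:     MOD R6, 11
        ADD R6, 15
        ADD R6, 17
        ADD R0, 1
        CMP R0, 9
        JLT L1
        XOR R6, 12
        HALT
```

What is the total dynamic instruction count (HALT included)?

R6=3
R0=3
R6=3%11=3
R6=3+15=18
R6=18+17=35
R0=3+1=4
CMP R0, 9  (cmp 4,9)
JLT L1: taken
R6=35%11=2
R6=2+15=17
R6=17+17=34
R0=4+1=5
CMP R0, 9  (cmp 5,9)
JLT L1: taken
R6=34%11=1
R6=1+15=16
R6=16+17=33
R0=5+1=6
CMP R0, 9  (cmp 6,9)
JLT L1: taken
R6=33%11=0
R6=0+15=15
R6=15+17=32
R0=6+1=7
CMP R0, 9  (cmp 7,9)
JLT L1: taken
R6=32%11=10
R6=10+15=25
R6=25+17=42
R0=7+1=8
CMP R0, 9  (cmp 8,9)
JLT L1: taken
R6=42%11=9
R6=9+15=24
R6=24+17=41
R0=8+1=9
CMP R0, 9  (cmp 9,9)
JLT L1: not taken
R6=41^12=37
halt.
Total executed instructions: 40.

40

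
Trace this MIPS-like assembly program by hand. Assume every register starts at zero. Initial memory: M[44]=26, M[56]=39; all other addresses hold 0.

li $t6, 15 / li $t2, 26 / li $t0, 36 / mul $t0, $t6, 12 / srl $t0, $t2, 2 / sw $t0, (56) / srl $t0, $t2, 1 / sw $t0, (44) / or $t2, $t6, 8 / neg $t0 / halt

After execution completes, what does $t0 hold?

-13

$t6=15
$t2=26
$t0=36
$t0=15*12=180
$t0=26>>2=6
sw $t0, (56) → M[56]=6
$t0=26>>1=13
sw $t0, (44) → M[44]=13
$t2=15|8=15
$t0=-(13)=-13
halt.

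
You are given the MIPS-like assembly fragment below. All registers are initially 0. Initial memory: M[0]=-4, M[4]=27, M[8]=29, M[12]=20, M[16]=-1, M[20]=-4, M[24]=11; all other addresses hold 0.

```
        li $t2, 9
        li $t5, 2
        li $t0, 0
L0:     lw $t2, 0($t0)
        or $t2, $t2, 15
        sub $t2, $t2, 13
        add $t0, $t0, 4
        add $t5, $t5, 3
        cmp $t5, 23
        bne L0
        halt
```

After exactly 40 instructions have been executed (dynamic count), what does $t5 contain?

$t2=9
$t5=2
$t0=0
$t2=M[0]=-4
$t2=(-4)|15=-1
$t2=(-1)-13=-14
$t0=0+4=4
$t5=2+3=5
cmp $t5, 23  (cmp 5,23)
bne L0: taken
$t2=M[4]=27
$t2=27|15=31
$t2=31-13=18
$t0=4+4=8
$t5=5+3=8
cmp $t5, 23  (cmp 8,23)
bne L0: taken
$t2=M[8]=29
$t2=29|15=31
$t2=31-13=18
$t0=8+4=12
$t5=8+3=11
cmp $t5, 23  (cmp 11,23)
bne L0: taken
$t2=M[12]=20
$t2=20|15=31
$t2=31-13=18
$t0=12+4=16
$t5=11+3=14
cmp $t5, 23  (cmp 14,23)
bne L0: taken
$t2=M[16]=-1
$t2=(-1)|15=-1
$t2=(-1)-13=-14
$t0=16+4=20
$t5=14+3=17
cmp $t5, 23  (cmp 17,23)
bne L0: taken
$t2=M[20]=-4
$t2=(-4)|15=-1
After step 40: $t5 = 17.

17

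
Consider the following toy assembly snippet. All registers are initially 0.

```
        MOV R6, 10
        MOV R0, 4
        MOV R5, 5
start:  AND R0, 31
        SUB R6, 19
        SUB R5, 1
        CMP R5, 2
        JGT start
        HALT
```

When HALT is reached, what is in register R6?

-47

after MOV R6, 10: R6=10
after MOV R0, 4: R0=4
after MOV R5, 5: R5=5
after AND R0, 31: R0=4&31=4
after SUB R6, 19: R6=10-19=-9
after SUB R5, 1: R5=5-1=4
CMP R5, 2  (cmp 4,2)
JGT start: taken
after AND R0, 31: R0=4&31=4
after SUB R6, 19: R6=(-9)-19=-28
after SUB R5, 1: R5=4-1=3
CMP R5, 2  (cmp 3,2)
JGT start: taken
after AND R0, 31: R0=4&31=4
after SUB R6, 19: R6=(-28)-19=-47
after SUB R5, 1: R5=3-1=2
CMP R5, 2  (cmp 2,2)
JGT start: not taken
halt.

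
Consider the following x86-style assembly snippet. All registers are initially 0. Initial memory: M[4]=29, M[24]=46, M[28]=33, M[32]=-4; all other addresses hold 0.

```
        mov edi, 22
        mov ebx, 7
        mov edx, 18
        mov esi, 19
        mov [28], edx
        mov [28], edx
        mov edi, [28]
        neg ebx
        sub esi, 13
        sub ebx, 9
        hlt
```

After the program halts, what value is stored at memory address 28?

mov edi, 22 → edi=22
mov ebx, 7 → ebx=7
mov edx, 18 → edx=18
mov esi, 19 → esi=19
mov [28], edx → M[28]=18
mov [28], edx → M[28]=18
mov edi, [28] → edi=M[28]=18
neg ebx → ebx=-(7)=-7
sub esi, 13 → esi=19-13=6
sub ebx, 9 → ebx=(-7)-9=-16
halt.

18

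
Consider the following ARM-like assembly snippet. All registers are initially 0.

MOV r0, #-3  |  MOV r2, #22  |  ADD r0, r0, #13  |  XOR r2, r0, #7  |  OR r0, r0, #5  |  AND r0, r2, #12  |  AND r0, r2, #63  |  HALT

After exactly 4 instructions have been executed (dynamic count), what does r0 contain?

MOV r0, #-3 → r0=-3
MOV r2, #22 → r2=22
ADD r0, r0, #13 → r0=(-3)+13=10
XOR r2, r0, #7 → r2=10^7=13
After step 4: r0 = 10.

10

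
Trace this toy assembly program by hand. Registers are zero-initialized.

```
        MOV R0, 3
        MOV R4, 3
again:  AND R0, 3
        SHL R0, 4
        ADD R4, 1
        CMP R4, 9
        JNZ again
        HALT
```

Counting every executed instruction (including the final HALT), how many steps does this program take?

MOV R0, 3 → R0=3
MOV R4, 3 → R4=3
AND R0, 3 → R0=3&3=3
SHL R0, 4 → R0=3<<4=48
ADD R4, 1 → R4=3+1=4
CMP R4, 9  (cmp 4,9)
JNZ again: taken
AND R0, 3 → R0=48&3=0
SHL R0, 4 → R0=0<<4=0
ADD R4, 1 → R4=4+1=5
CMP R4, 9  (cmp 5,9)
JNZ again: taken
AND R0, 3 → R0=0&3=0
SHL R0, 4 → R0=0<<4=0
ADD R4, 1 → R4=5+1=6
CMP R4, 9  (cmp 6,9)
JNZ again: taken
AND R0, 3 → R0=0&3=0
SHL R0, 4 → R0=0<<4=0
ADD R4, 1 → R4=6+1=7
CMP R4, 9  (cmp 7,9)
JNZ again: taken
AND R0, 3 → R0=0&3=0
SHL R0, 4 → R0=0<<4=0
ADD R4, 1 → R4=7+1=8
CMP R4, 9  (cmp 8,9)
JNZ again: taken
AND R0, 3 → R0=0&3=0
SHL R0, 4 → R0=0<<4=0
ADD R4, 1 → R4=8+1=9
CMP R4, 9  (cmp 9,9)
JNZ again: not taken
halt.
Total executed instructions: 33.

33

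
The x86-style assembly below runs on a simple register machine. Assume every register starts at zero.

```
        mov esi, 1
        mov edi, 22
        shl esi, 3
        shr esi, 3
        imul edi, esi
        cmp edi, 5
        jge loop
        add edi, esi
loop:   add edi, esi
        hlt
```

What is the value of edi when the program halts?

23

esi=1
edi=22
esi=1<<3=8
esi=8>>3=1
edi=22*1=22
cmp edi, 5  (cmp 22,5)
jge loop: taken
edi=22+1=23
halt.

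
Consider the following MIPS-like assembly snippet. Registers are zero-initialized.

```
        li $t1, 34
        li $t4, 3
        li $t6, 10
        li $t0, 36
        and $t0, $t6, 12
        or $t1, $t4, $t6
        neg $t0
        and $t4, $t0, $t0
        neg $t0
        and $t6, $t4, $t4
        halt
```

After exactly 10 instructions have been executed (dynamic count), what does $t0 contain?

8

li $t1, 34 → $t1=34
li $t4, 3 → $t4=3
li $t6, 10 → $t6=10
li $t0, 36 → $t0=36
and $t0, $t6, 12 → $t0=10&12=8
or $t1, $t4, $t6 → $t1=3|10=11
neg $t0 → $t0=-(8)=-8
and $t4, $t0, $t0 → $t4=(-8)&(-8)=-8
neg $t0 → $t0=-(-8)=8
and $t6, $t4, $t4 → $t6=(-8)&(-8)=-8
After step 10: $t0 = 8.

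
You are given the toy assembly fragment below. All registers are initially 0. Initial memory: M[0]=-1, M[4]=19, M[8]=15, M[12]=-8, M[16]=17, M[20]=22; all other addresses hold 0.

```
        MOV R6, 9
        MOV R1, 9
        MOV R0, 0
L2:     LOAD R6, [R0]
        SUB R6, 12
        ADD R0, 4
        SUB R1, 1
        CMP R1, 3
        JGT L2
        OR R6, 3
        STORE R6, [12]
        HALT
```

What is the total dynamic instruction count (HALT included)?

MOV R6, 9 → R6=9
MOV R1, 9 → R1=9
MOV R0, 0 → R0=0
LOAD R6, [R0] → R6=M[0]=-1
SUB R6, 12 → R6=(-1)-12=-13
ADD R0, 4 → R0=0+4=4
SUB R1, 1 → R1=9-1=8
CMP R1, 3  (cmp 8,3)
JGT L2: taken
LOAD R6, [R0] → R6=M[4]=19
SUB R6, 12 → R6=19-12=7
ADD R0, 4 → R0=4+4=8
SUB R1, 1 → R1=8-1=7
CMP R1, 3  (cmp 7,3)
JGT L2: taken
LOAD R6, [R0] → R6=M[8]=15
SUB R6, 12 → R6=15-12=3
ADD R0, 4 → R0=8+4=12
SUB R1, 1 → R1=7-1=6
CMP R1, 3  (cmp 6,3)
JGT L2: taken
LOAD R6, [R0] → R6=M[12]=-8
SUB R6, 12 → R6=(-8)-12=-20
ADD R0, 4 → R0=12+4=16
SUB R1, 1 → R1=6-1=5
CMP R1, 3  (cmp 5,3)
JGT L2: taken
LOAD R6, [R0] → R6=M[16]=17
SUB R6, 12 → R6=17-12=5
ADD R0, 4 → R0=16+4=20
SUB R1, 1 → R1=5-1=4
CMP R1, 3  (cmp 4,3)
JGT L2: taken
LOAD R6, [R0] → R6=M[20]=22
SUB R6, 12 → R6=22-12=10
ADD R0, 4 → R0=20+4=24
SUB R1, 1 → R1=4-1=3
CMP R1, 3  (cmp 3,3)
JGT L2: not taken
OR R6, 3 → R6=10|3=11
STORE R6, [12] → M[12]=11
halt.
Total executed instructions: 42.

42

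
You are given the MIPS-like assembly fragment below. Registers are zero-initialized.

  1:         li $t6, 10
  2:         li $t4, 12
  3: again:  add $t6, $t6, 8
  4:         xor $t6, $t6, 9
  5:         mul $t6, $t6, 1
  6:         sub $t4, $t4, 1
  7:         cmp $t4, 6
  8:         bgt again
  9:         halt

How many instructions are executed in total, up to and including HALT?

li $t6, 10 → $t6=10
li $t4, 12 → $t4=12
add $t6, $t6, 8 → $t6=10+8=18
xor $t6, $t6, 9 → $t6=18^9=27
mul $t6, $t6, 1 → $t6=27*1=27
sub $t4, $t4, 1 → $t4=12-1=11
cmp $t4, 6  (cmp 11,6)
bgt again: taken
add $t6, $t6, 8 → $t6=27+8=35
xor $t6, $t6, 9 → $t6=35^9=42
mul $t6, $t6, 1 → $t6=42*1=42
sub $t4, $t4, 1 → $t4=11-1=10
cmp $t4, 6  (cmp 10,6)
bgt again: taken
add $t6, $t6, 8 → $t6=42+8=50
xor $t6, $t6, 9 → $t6=50^9=59
mul $t6, $t6, 1 → $t6=59*1=59
sub $t4, $t4, 1 → $t4=10-1=9
cmp $t4, 6  (cmp 9,6)
bgt again: taken
add $t6, $t6, 8 → $t6=59+8=67
xor $t6, $t6, 9 → $t6=67^9=74
mul $t6, $t6, 1 → $t6=74*1=74
sub $t4, $t4, 1 → $t4=9-1=8
cmp $t4, 6  (cmp 8,6)
bgt again: taken
add $t6, $t6, 8 → $t6=74+8=82
xor $t6, $t6, 9 → $t6=82^9=91
mul $t6, $t6, 1 → $t6=91*1=91
sub $t4, $t4, 1 → $t4=8-1=7
cmp $t4, 6  (cmp 7,6)
bgt again: taken
add $t6, $t6, 8 → $t6=91+8=99
xor $t6, $t6, 9 → $t6=99^9=106
mul $t6, $t6, 1 → $t6=106*1=106
sub $t4, $t4, 1 → $t4=7-1=6
cmp $t4, 6  (cmp 6,6)
bgt again: not taken
halt.
Total executed instructions: 39.

39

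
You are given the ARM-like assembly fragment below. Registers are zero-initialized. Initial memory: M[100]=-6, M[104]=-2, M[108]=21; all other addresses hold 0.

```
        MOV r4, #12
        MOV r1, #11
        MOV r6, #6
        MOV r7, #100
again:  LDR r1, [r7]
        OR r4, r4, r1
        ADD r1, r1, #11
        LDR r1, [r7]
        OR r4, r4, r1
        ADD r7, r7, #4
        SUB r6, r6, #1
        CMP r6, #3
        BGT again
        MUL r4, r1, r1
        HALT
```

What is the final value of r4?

r4=12
r1=11
r6=6
r7=100
r1=M[100]=-6
r4=12|(-6)=-2
r1=(-6)+11=5
r1=M[100]=-6
r4=(-2)|(-6)=-2
r7=100+4=104
r6=6-1=5
CMP r6, #3  (cmp 5,3)
BGT again: taken
r1=M[104]=-2
r4=(-2)|(-2)=-2
r1=(-2)+11=9
r1=M[104]=-2
r4=(-2)|(-2)=-2
r7=104+4=108
r6=5-1=4
CMP r6, #3  (cmp 4,3)
BGT again: taken
r1=M[108]=21
r4=(-2)|21=-1
r1=21+11=32
r1=M[108]=21
r4=(-1)|21=-1
r7=108+4=112
r6=4-1=3
CMP r6, #3  (cmp 3,3)
BGT again: not taken
r4=21*21=441
halt.

441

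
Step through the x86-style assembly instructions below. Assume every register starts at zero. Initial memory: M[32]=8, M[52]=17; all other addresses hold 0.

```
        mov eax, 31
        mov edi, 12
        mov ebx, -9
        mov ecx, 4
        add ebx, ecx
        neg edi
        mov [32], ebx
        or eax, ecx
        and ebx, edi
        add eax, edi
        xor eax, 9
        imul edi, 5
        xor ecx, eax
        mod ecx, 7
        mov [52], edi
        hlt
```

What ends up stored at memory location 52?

-60

after mov eax, 31: eax=31
after mov edi, 12: edi=12
after mov ebx, -9: ebx=-9
after mov ecx, 4: ecx=4
after add ebx, ecx: ebx=(-9)+4=-5
after neg edi: edi=-(12)=-12
mov [32], ebx → M[32]=-5
after or eax, ecx: eax=31|4=31
after and ebx, edi: ebx=(-5)&(-12)=-16
after add eax, edi: eax=31+(-12)=19
after xor eax, 9: eax=19^9=26
after imul edi, 5: edi=(-12)*5=-60
after xor ecx, eax: ecx=4^26=30
after mod ecx, 7: ecx=30%7=2
mov [52], edi → M[52]=-60
halt.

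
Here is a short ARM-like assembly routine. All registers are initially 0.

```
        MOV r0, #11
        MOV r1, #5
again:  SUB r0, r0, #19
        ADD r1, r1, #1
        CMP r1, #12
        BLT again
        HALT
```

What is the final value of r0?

-122

after MOV r0, #11: r0=11
after MOV r1, #5: r1=5
after SUB r0, r0, #19: r0=11-19=-8
after ADD r1, r1, #1: r1=5+1=6
CMP r1, #12  (cmp 6,12)
BLT again: taken
after SUB r0, r0, #19: r0=(-8)-19=-27
after ADD r1, r1, #1: r1=6+1=7
CMP r1, #12  (cmp 7,12)
BLT again: taken
after SUB r0, r0, #19: r0=(-27)-19=-46
after ADD r1, r1, #1: r1=7+1=8
CMP r1, #12  (cmp 8,12)
BLT again: taken
after SUB r0, r0, #19: r0=(-46)-19=-65
after ADD r1, r1, #1: r1=8+1=9
CMP r1, #12  (cmp 9,12)
BLT again: taken
after SUB r0, r0, #19: r0=(-65)-19=-84
after ADD r1, r1, #1: r1=9+1=10
CMP r1, #12  (cmp 10,12)
BLT again: taken
after SUB r0, r0, #19: r0=(-84)-19=-103
after ADD r1, r1, #1: r1=10+1=11
CMP r1, #12  (cmp 11,12)
BLT again: taken
after SUB r0, r0, #19: r0=(-103)-19=-122
after ADD r1, r1, #1: r1=11+1=12
CMP r1, #12  (cmp 12,12)
BLT again: not taken
halt.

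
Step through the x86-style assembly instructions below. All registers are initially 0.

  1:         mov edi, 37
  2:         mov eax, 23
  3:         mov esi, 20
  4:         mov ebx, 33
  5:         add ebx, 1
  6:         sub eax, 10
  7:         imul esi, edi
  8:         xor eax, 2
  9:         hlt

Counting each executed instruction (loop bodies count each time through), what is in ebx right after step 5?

after mov edi, 37: edi=37
after mov eax, 23: eax=23
after mov esi, 20: esi=20
after mov ebx, 33: ebx=33
after add ebx, 1: ebx=33+1=34
After step 5: ebx = 34.

34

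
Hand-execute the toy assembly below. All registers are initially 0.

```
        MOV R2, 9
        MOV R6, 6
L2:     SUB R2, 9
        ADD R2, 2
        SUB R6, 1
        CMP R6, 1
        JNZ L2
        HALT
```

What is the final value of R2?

after MOV R2, 9: R2=9
after MOV R6, 6: R6=6
after SUB R2, 9: R2=9-9=0
after ADD R2, 2: R2=0+2=2
after SUB R6, 1: R6=6-1=5
CMP R6, 1  (cmp 5,1)
JNZ L2: taken
after SUB R2, 9: R2=2-9=-7
after ADD R2, 2: R2=(-7)+2=-5
after SUB R6, 1: R6=5-1=4
CMP R6, 1  (cmp 4,1)
JNZ L2: taken
after SUB R2, 9: R2=(-5)-9=-14
after ADD R2, 2: R2=(-14)+2=-12
after SUB R6, 1: R6=4-1=3
CMP R6, 1  (cmp 3,1)
JNZ L2: taken
after SUB R2, 9: R2=(-12)-9=-21
after ADD R2, 2: R2=(-21)+2=-19
after SUB R6, 1: R6=3-1=2
CMP R6, 1  (cmp 2,1)
JNZ L2: taken
after SUB R2, 9: R2=(-19)-9=-28
after ADD R2, 2: R2=(-28)+2=-26
after SUB R6, 1: R6=2-1=1
CMP R6, 1  (cmp 1,1)
JNZ L2: not taken
halt.

-26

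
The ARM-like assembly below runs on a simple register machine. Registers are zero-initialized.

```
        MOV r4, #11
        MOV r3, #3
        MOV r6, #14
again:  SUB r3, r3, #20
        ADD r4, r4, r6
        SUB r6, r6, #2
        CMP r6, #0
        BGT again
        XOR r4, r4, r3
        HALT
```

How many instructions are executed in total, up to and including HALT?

after MOV r4, #11: r4=11
after MOV r3, #3: r3=3
after MOV r6, #14: r6=14
after SUB r3, r3, #20: r3=3-20=-17
after ADD r4, r4, r6: r4=11+14=25
after SUB r6, r6, #2: r6=14-2=12
CMP r6, #0  (cmp 12,0)
BGT again: taken
after SUB r3, r3, #20: r3=(-17)-20=-37
after ADD r4, r4, r6: r4=25+12=37
after SUB r6, r6, #2: r6=12-2=10
CMP r6, #0  (cmp 10,0)
BGT again: taken
after SUB r3, r3, #20: r3=(-37)-20=-57
after ADD r4, r4, r6: r4=37+10=47
after SUB r6, r6, #2: r6=10-2=8
CMP r6, #0  (cmp 8,0)
BGT again: taken
after SUB r3, r3, #20: r3=(-57)-20=-77
after ADD r4, r4, r6: r4=47+8=55
after SUB r6, r6, #2: r6=8-2=6
CMP r6, #0  (cmp 6,0)
BGT again: taken
after SUB r3, r3, #20: r3=(-77)-20=-97
after ADD r4, r4, r6: r4=55+6=61
after SUB r6, r6, #2: r6=6-2=4
CMP r6, #0  (cmp 4,0)
BGT again: taken
after SUB r3, r3, #20: r3=(-97)-20=-117
after ADD r4, r4, r6: r4=61+4=65
after SUB r6, r6, #2: r6=4-2=2
CMP r6, #0  (cmp 2,0)
BGT again: taken
after SUB r3, r3, #20: r3=(-117)-20=-137
after ADD r4, r4, r6: r4=65+2=67
after SUB r6, r6, #2: r6=2-2=0
CMP r6, #0  (cmp 0,0)
BGT again: not taken
after XOR r4, r4, r3: r4=67^(-137)=-204
halt.
Total executed instructions: 40.

40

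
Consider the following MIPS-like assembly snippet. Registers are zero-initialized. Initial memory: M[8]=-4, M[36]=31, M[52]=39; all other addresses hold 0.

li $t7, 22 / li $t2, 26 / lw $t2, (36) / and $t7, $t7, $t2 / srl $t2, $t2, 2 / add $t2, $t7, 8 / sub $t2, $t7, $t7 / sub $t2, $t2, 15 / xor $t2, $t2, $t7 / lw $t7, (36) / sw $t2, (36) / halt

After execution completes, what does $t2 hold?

-25

after li $t7, 22: $t7=22
after li $t2, 26: $t2=26
after lw $t2, (36): $t2=M[36]=31
after and $t7, $t7, $t2: $t7=22&31=22
after srl $t2, $t2, 2: $t2=31>>2=7
after add $t2, $t7, 8: $t2=22+8=30
after sub $t2, $t7, $t7: $t2=22-22=0
after sub $t2, $t2, 15: $t2=0-15=-15
after xor $t2, $t2, $t7: $t2=(-15)^22=-25
after lw $t7, (36): $t7=M[36]=31
sw $t2, (36) → M[36]=-25
halt.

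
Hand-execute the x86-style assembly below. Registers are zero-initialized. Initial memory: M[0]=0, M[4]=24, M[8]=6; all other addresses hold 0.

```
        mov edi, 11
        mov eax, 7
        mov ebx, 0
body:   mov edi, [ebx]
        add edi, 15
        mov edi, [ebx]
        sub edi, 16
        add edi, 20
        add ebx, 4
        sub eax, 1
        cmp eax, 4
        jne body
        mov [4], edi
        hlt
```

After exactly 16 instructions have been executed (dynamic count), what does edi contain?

8

after mov edi, 11: edi=11
after mov eax, 7: eax=7
after mov ebx, 0: ebx=0
after mov edi, [ebx]: edi=M[0]=0
after add edi, 15: edi=0+15=15
after mov edi, [ebx]: edi=M[0]=0
after sub edi, 16: edi=0-16=-16
after add edi, 20: edi=(-16)+20=4
after add ebx, 4: ebx=0+4=4
after sub eax, 1: eax=7-1=6
cmp eax, 4  (cmp 6,4)
jne body: taken
after mov edi, [ebx]: edi=M[4]=24
after add edi, 15: edi=24+15=39
after mov edi, [ebx]: edi=M[4]=24
after sub edi, 16: edi=24-16=8
After step 16: edi = 8.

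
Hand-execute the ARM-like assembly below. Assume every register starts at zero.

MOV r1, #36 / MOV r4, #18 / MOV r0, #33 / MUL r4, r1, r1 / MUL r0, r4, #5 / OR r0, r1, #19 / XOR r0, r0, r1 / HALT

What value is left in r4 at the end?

1296

MOV r1, #36 → r1=36
MOV r4, #18 → r4=18
MOV r0, #33 → r0=33
MUL r4, r1, r1 → r4=36*36=1296
MUL r0, r4, #5 → r0=1296*5=6480
OR r0, r1, #19 → r0=36|19=55
XOR r0, r0, r1 → r0=55^36=19
halt.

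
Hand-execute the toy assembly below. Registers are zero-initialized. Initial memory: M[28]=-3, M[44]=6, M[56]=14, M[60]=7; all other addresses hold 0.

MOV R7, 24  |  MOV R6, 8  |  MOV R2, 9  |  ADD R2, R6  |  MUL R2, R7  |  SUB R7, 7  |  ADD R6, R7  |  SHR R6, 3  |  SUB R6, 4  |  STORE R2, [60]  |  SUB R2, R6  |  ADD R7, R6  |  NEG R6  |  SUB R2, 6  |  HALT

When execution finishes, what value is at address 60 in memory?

R7=24
R6=8
R2=9
R2=9+8=17
R2=17*24=408
R7=24-7=17
R6=8+17=25
R6=25>>3=3
R6=3-4=-1
STORE R2, [60] → M[60]=408
R2=408-(-1)=409
R7=17+(-1)=16
R6=-(-1)=1
R2=409-6=403
halt.

408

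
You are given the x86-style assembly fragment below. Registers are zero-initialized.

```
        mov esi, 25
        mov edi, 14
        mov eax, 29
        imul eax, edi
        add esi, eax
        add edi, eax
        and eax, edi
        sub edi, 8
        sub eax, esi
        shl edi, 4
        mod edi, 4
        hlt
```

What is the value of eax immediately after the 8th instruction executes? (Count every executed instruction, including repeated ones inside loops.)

388

mov esi, 25 → esi=25
mov edi, 14 → edi=14
mov eax, 29 → eax=29
imul eax, edi → eax=29*14=406
add esi, eax → esi=25+406=431
add edi, eax → edi=14+406=420
and eax, edi → eax=406&420=388
sub edi, 8 → edi=420-8=412
After step 8: eax = 388.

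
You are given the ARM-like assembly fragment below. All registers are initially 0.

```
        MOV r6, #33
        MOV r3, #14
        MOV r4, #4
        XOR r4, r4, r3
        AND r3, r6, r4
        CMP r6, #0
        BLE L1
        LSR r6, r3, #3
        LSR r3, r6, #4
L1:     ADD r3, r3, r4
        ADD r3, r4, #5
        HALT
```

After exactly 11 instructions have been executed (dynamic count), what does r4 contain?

MOV r6, #33 → r6=33
MOV r3, #14 → r3=14
MOV r4, #4 → r4=4
XOR r4, r4, r3 → r4=4^14=10
AND r3, r6, r4 → r3=33&10=0
CMP r6, #0  (cmp 33,0)
BLE L1: not taken
LSR r6, r3, #3 → r6=0>>3=0
LSR r3, r6, #4 → r3=0>>4=0
ADD r3, r3, r4 → r3=0+10=10
ADD r3, r4, #5 → r3=10+5=15
After step 11: r4 = 10.

10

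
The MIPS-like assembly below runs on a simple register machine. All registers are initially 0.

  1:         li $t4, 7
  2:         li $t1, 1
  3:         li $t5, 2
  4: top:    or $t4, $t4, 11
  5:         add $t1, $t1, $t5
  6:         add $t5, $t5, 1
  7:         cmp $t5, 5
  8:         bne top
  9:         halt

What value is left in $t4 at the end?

15

$t4=7
$t1=1
$t5=2
$t4=7|11=15
$t1=1+2=3
$t5=2+1=3
cmp $t5, 5  (cmp 3,5)
bne top: taken
$t4=15|11=15
$t1=3+3=6
$t5=3+1=4
cmp $t5, 5  (cmp 4,5)
bne top: taken
$t4=15|11=15
$t1=6+4=10
$t5=4+1=5
cmp $t5, 5  (cmp 5,5)
bne top: not taken
halt.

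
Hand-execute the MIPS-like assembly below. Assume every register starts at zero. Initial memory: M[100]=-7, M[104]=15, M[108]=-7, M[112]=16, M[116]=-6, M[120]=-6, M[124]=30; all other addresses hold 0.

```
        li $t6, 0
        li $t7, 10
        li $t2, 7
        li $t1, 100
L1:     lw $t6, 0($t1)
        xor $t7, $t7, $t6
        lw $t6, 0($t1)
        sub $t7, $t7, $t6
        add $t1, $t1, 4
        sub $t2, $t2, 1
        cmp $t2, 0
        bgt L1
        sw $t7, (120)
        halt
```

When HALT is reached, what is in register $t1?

li $t6, 0 → $t6=0
li $t7, 10 → $t7=10
li $t2, 7 → $t2=7
li $t1, 100 → $t1=100
lw $t6, 0($t1) → $t6=M[100]=-7
xor $t7, $t7, $t6 → $t7=10^(-7)=-13
lw $t6, 0($t1) → $t6=M[100]=-7
sub $t7, $t7, $t6 → $t7=(-13)-(-7)=-6
add $t1, $t1, 4 → $t1=100+4=104
sub $t2, $t2, 1 → $t2=7-1=6
cmp $t2, 0  (cmp 6,0)
bgt L1: taken
lw $t6, 0($t1) → $t6=M[104]=15
xor $t7, $t7, $t6 → $t7=(-6)^15=-11
lw $t6, 0($t1) → $t6=M[104]=15
sub $t7, $t7, $t6 → $t7=(-11)-15=-26
add $t1, $t1, 4 → $t1=104+4=108
sub $t2, $t2, 1 → $t2=6-1=5
cmp $t2, 0  (cmp 5,0)
bgt L1: taken
lw $t6, 0($t1) → $t6=M[108]=-7
xor $t7, $t7, $t6 → $t7=(-26)^(-7)=31
lw $t6, 0($t1) → $t6=M[108]=-7
sub $t7, $t7, $t6 → $t7=31-(-7)=38
add $t1, $t1, 4 → $t1=108+4=112
sub $t2, $t2, 1 → $t2=5-1=4
cmp $t2, 0  (cmp 4,0)
bgt L1: taken
lw $t6, 0($t1) → $t6=M[112]=16
xor $t7, $t7, $t6 → $t7=38^16=54
lw $t6, 0($t1) → $t6=M[112]=16
sub $t7, $t7, $t6 → $t7=54-16=38
add $t1, $t1, 4 → $t1=112+4=116
sub $t2, $t2, 1 → $t2=4-1=3
cmp $t2, 0  (cmp 3,0)
bgt L1: taken
lw $t6, 0($t1) → $t6=M[116]=-6
xor $t7, $t7, $t6 → $t7=38^(-6)=-36
lw $t6, 0($t1) → $t6=M[116]=-6
sub $t7, $t7, $t6 → $t7=(-36)-(-6)=-30
add $t1, $t1, 4 → $t1=116+4=120
sub $t2, $t2, 1 → $t2=3-1=2
cmp $t2, 0  (cmp 2,0)
bgt L1: taken
lw $t6, 0($t1) → $t6=M[120]=-6
xor $t7, $t7, $t6 → $t7=(-30)^(-6)=24
lw $t6, 0($t1) → $t6=M[120]=-6
sub $t7, $t7, $t6 → $t7=24-(-6)=30
add $t1, $t1, 4 → $t1=120+4=124
sub $t2, $t2, 1 → $t2=2-1=1
cmp $t2, 0  (cmp 1,0)
bgt L1: taken
lw $t6, 0($t1) → $t6=M[124]=30
xor $t7, $t7, $t6 → $t7=30^30=0
lw $t6, 0($t1) → $t6=M[124]=30
sub $t7, $t7, $t6 → $t7=0-30=-30
add $t1, $t1, 4 → $t1=124+4=128
sub $t2, $t2, 1 → $t2=1-1=0
cmp $t2, 0  (cmp 0,0)
bgt L1: not taken
sw $t7, (120) → M[120]=-30
halt.

128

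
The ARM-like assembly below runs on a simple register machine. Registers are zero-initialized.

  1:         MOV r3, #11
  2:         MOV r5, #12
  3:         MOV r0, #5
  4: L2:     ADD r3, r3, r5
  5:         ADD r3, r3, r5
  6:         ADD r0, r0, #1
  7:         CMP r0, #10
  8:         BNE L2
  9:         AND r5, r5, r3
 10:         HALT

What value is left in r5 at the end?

after MOV r3, #11: r3=11
after MOV r5, #12: r5=12
after MOV r0, #5: r0=5
after ADD r3, r3, r5: r3=11+12=23
after ADD r3, r3, r5: r3=23+12=35
after ADD r0, r0, #1: r0=5+1=6
CMP r0, #10  (cmp 6,10)
BNE L2: taken
after ADD r3, r3, r5: r3=35+12=47
after ADD r3, r3, r5: r3=47+12=59
after ADD r0, r0, #1: r0=6+1=7
CMP r0, #10  (cmp 7,10)
BNE L2: taken
after ADD r3, r3, r5: r3=59+12=71
after ADD r3, r3, r5: r3=71+12=83
after ADD r0, r0, #1: r0=7+1=8
CMP r0, #10  (cmp 8,10)
BNE L2: taken
after ADD r3, r3, r5: r3=83+12=95
after ADD r3, r3, r5: r3=95+12=107
after ADD r0, r0, #1: r0=8+1=9
CMP r0, #10  (cmp 9,10)
BNE L2: taken
after ADD r3, r3, r5: r3=107+12=119
after ADD r3, r3, r5: r3=119+12=131
after ADD r0, r0, #1: r0=9+1=10
CMP r0, #10  (cmp 10,10)
BNE L2: not taken
after AND r5, r5, r3: r5=12&131=0
halt.

0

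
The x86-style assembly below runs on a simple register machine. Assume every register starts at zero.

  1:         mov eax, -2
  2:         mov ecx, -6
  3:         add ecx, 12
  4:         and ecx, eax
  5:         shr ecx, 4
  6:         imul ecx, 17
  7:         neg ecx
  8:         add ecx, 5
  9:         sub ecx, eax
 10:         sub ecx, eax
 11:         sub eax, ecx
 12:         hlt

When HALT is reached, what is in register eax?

mov eax, -2 → eax=-2
mov ecx, -6 → ecx=-6
add ecx, 12 → ecx=(-6)+12=6
and ecx, eax → ecx=6&(-2)=6
shr ecx, 4 → ecx=6>>4=0
imul ecx, 17 → ecx=0*17=0
neg ecx → ecx=-(0)=0
add ecx, 5 → ecx=0+5=5
sub ecx, eax → ecx=5-(-2)=7
sub ecx, eax → ecx=7-(-2)=9
sub eax, ecx → eax=(-2)-9=-11
halt.

-11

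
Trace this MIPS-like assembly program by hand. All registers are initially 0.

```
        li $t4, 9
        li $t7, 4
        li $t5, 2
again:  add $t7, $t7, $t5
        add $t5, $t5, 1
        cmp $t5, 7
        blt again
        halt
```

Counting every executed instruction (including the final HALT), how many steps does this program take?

li $t4, 9 → $t4=9
li $t7, 4 → $t7=4
li $t5, 2 → $t5=2
add $t7, $t7, $t5 → $t7=4+2=6
add $t5, $t5, 1 → $t5=2+1=3
cmp $t5, 7  (cmp 3,7)
blt again: taken
add $t7, $t7, $t5 → $t7=6+3=9
add $t5, $t5, 1 → $t5=3+1=4
cmp $t5, 7  (cmp 4,7)
blt again: taken
add $t7, $t7, $t5 → $t7=9+4=13
add $t5, $t5, 1 → $t5=4+1=5
cmp $t5, 7  (cmp 5,7)
blt again: taken
add $t7, $t7, $t5 → $t7=13+5=18
add $t5, $t5, 1 → $t5=5+1=6
cmp $t5, 7  (cmp 6,7)
blt again: taken
add $t7, $t7, $t5 → $t7=18+6=24
add $t5, $t5, 1 → $t5=6+1=7
cmp $t5, 7  (cmp 7,7)
blt again: not taken
halt.
Total executed instructions: 24.

24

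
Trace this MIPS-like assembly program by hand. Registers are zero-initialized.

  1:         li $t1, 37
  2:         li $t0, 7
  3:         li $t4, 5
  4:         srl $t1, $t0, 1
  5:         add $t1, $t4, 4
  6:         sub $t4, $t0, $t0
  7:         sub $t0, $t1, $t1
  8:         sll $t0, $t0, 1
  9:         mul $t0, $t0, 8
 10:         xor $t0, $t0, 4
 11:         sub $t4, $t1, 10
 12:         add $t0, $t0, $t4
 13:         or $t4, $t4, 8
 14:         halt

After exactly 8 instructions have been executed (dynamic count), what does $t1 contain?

9

li $t1, 37 → $t1=37
li $t0, 7 → $t0=7
li $t4, 5 → $t4=5
srl $t1, $t0, 1 → $t1=7>>1=3
add $t1, $t4, 4 → $t1=5+4=9
sub $t4, $t0, $t0 → $t4=7-7=0
sub $t0, $t1, $t1 → $t0=9-9=0
sll $t0, $t0, 1 → $t0=0<<1=0
After step 8: $t1 = 9.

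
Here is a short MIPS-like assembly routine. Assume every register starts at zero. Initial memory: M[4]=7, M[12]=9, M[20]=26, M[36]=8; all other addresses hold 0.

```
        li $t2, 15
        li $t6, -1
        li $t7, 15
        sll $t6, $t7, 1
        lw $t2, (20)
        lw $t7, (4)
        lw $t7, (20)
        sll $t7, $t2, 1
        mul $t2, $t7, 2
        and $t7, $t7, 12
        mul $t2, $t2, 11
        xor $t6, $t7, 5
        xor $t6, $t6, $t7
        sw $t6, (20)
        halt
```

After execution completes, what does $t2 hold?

1144

after li $t2, 15: $t2=15
after li $t6, -1: $t6=-1
after li $t7, 15: $t7=15
after sll $t6, $t7, 1: $t6=15<<1=30
after lw $t2, (20): $t2=M[20]=26
after lw $t7, (4): $t7=M[4]=7
after lw $t7, (20): $t7=M[20]=26
after sll $t7, $t2, 1: $t7=26<<1=52
after mul $t2, $t7, 2: $t2=52*2=104
after and $t7, $t7, 12: $t7=52&12=4
after mul $t2, $t2, 11: $t2=104*11=1144
after xor $t6, $t7, 5: $t6=4^5=1
after xor $t6, $t6, $t7: $t6=1^4=5
sw $t6, (20) → M[20]=5
halt.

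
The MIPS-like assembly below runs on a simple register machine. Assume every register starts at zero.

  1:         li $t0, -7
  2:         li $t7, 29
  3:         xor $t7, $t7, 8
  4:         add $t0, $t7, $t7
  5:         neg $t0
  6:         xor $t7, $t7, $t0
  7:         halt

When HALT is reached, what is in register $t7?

-61

after li $t0, -7: $t0=-7
after li $t7, 29: $t7=29
after xor $t7, $t7, 8: $t7=29^8=21
after add $t0, $t7, $t7: $t0=21+21=42
after neg $t0: $t0=-(42)=-42
after xor $t7, $t7, $t0: $t7=21^(-42)=-61
halt.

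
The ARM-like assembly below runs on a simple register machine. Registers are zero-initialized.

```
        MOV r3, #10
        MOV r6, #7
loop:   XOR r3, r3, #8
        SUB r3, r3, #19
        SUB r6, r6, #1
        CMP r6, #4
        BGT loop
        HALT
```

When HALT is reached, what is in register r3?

-55

after MOV r3, #10: r3=10
after MOV r6, #7: r6=7
after XOR r3, r3, #8: r3=10^8=2
after SUB r3, r3, #19: r3=2-19=-17
after SUB r6, r6, #1: r6=7-1=6
CMP r6, #4  (cmp 6,4)
BGT loop: taken
after XOR r3, r3, #8: r3=(-17)^8=-25
after SUB r3, r3, #19: r3=(-25)-19=-44
after SUB r6, r6, #1: r6=6-1=5
CMP r6, #4  (cmp 5,4)
BGT loop: taken
after XOR r3, r3, #8: r3=(-44)^8=-36
after SUB r3, r3, #19: r3=(-36)-19=-55
after SUB r6, r6, #1: r6=5-1=4
CMP r6, #4  (cmp 4,4)
BGT loop: not taken
halt.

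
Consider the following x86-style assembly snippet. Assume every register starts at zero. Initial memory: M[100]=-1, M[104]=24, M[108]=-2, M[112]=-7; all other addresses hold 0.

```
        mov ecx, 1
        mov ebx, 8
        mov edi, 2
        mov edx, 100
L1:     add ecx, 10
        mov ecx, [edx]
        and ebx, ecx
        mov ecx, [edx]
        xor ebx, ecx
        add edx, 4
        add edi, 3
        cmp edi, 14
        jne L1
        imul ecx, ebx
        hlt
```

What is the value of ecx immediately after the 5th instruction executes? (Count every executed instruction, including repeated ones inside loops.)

11

ecx=1
ebx=8
edi=2
edx=100
ecx=1+10=11
After step 5: ecx = 11.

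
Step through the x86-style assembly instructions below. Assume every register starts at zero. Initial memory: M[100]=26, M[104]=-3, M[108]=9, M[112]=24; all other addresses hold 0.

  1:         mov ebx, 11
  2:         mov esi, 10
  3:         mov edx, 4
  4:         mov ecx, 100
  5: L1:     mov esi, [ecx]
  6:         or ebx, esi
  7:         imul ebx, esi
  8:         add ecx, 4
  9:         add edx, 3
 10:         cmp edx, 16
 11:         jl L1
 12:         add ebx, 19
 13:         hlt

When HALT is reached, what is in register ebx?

mov ebx, 11 → ebx=11
mov esi, 10 → esi=10
mov edx, 4 → edx=4
mov ecx, 100 → ecx=100
mov esi, [ecx] → esi=M[100]=26
or ebx, esi → ebx=11|26=27
imul ebx, esi → ebx=27*26=702
add ecx, 4 → ecx=100+4=104
add edx, 3 → edx=4+3=7
cmp edx, 16  (cmp 7,16)
jl L1: taken
mov esi, [ecx] → esi=M[104]=-3
or ebx, esi → ebx=702|(-3)=-1
imul ebx, esi → ebx=(-1)*(-3)=3
add ecx, 4 → ecx=104+4=108
add edx, 3 → edx=7+3=10
cmp edx, 16  (cmp 10,16)
jl L1: taken
mov esi, [ecx] → esi=M[108]=9
or ebx, esi → ebx=3|9=11
imul ebx, esi → ebx=11*9=99
add ecx, 4 → ecx=108+4=112
add edx, 3 → edx=10+3=13
cmp edx, 16  (cmp 13,16)
jl L1: taken
mov esi, [ecx] → esi=M[112]=24
or ebx, esi → ebx=99|24=123
imul ebx, esi → ebx=123*24=2952
add ecx, 4 → ecx=112+4=116
add edx, 3 → edx=13+3=16
cmp edx, 16  (cmp 16,16)
jl L1: not taken
add ebx, 19 → ebx=2952+19=2971
halt.

2971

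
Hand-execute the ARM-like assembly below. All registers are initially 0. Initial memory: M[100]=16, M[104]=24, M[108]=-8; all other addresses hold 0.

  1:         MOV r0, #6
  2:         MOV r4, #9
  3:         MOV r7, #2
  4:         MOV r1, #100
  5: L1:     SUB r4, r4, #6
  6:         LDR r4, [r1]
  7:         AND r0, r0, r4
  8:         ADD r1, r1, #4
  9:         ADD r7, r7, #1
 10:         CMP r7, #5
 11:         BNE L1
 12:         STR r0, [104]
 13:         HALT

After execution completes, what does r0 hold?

0

r0=6
r4=9
r7=2
r1=100
r4=9-6=3
r4=M[100]=16
r0=6&16=0
r1=100+4=104
r7=2+1=3
CMP r7, #5  (cmp 3,5)
BNE L1: taken
r4=16-6=10
r4=M[104]=24
r0=0&24=0
r1=104+4=108
r7=3+1=4
CMP r7, #5  (cmp 4,5)
BNE L1: taken
r4=24-6=18
r4=M[108]=-8
r0=0&(-8)=0
r1=108+4=112
r7=4+1=5
CMP r7, #5  (cmp 5,5)
BNE L1: not taken
STR r0, [104] → M[104]=0
halt.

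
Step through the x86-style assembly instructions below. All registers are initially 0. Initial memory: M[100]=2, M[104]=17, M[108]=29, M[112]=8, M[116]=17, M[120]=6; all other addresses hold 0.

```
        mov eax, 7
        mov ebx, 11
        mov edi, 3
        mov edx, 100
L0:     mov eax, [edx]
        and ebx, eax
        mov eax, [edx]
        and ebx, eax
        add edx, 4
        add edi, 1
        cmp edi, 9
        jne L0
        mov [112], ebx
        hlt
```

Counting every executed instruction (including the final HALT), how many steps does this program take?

mov eax, 7 → eax=7
mov ebx, 11 → ebx=11
mov edi, 3 → edi=3
mov edx, 100 → edx=100
mov eax, [edx] → eax=M[100]=2
and ebx, eax → ebx=11&2=2
mov eax, [edx] → eax=M[100]=2
and ebx, eax → ebx=2&2=2
add edx, 4 → edx=100+4=104
add edi, 1 → edi=3+1=4
cmp edi, 9  (cmp 4,9)
jne L0: taken
mov eax, [edx] → eax=M[104]=17
and ebx, eax → ebx=2&17=0
mov eax, [edx] → eax=M[104]=17
and ebx, eax → ebx=0&17=0
add edx, 4 → edx=104+4=108
add edi, 1 → edi=4+1=5
cmp edi, 9  (cmp 5,9)
jne L0: taken
mov eax, [edx] → eax=M[108]=29
and ebx, eax → ebx=0&29=0
mov eax, [edx] → eax=M[108]=29
and ebx, eax → ebx=0&29=0
add edx, 4 → edx=108+4=112
add edi, 1 → edi=5+1=6
cmp edi, 9  (cmp 6,9)
jne L0: taken
mov eax, [edx] → eax=M[112]=8
and ebx, eax → ebx=0&8=0
mov eax, [edx] → eax=M[112]=8
and ebx, eax → ebx=0&8=0
add edx, 4 → edx=112+4=116
add edi, 1 → edi=6+1=7
cmp edi, 9  (cmp 7,9)
jne L0: taken
mov eax, [edx] → eax=M[116]=17
and ebx, eax → ebx=0&17=0
mov eax, [edx] → eax=M[116]=17
and ebx, eax → ebx=0&17=0
add edx, 4 → edx=116+4=120
add edi, 1 → edi=7+1=8
cmp edi, 9  (cmp 8,9)
jne L0: taken
mov eax, [edx] → eax=M[120]=6
and ebx, eax → ebx=0&6=0
mov eax, [edx] → eax=M[120]=6
and ebx, eax → ebx=0&6=0
add edx, 4 → edx=120+4=124
add edi, 1 → edi=8+1=9
cmp edi, 9  (cmp 9,9)
jne L0: not taken
mov [112], ebx → M[112]=0
halt.
Total executed instructions: 54.

54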